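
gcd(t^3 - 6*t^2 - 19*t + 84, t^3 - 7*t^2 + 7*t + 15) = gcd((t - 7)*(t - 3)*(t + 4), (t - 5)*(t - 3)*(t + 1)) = t - 3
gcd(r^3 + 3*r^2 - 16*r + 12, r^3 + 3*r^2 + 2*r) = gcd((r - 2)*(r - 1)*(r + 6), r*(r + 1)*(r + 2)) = 1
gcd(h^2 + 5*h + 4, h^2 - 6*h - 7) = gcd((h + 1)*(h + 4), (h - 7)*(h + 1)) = h + 1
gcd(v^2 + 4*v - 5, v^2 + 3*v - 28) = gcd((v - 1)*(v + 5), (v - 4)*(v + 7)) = 1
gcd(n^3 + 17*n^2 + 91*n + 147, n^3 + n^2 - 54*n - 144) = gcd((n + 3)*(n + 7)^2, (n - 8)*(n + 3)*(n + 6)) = n + 3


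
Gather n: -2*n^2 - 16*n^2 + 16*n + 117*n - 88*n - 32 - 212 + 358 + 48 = -18*n^2 + 45*n + 162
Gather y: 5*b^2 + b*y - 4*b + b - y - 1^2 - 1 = 5*b^2 - 3*b + y*(b - 1) - 2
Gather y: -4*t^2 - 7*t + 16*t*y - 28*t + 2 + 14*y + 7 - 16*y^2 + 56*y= -4*t^2 - 35*t - 16*y^2 + y*(16*t + 70) + 9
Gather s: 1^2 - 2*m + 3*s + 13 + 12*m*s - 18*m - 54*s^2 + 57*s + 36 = -20*m - 54*s^2 + s*(12*m + 60) + 50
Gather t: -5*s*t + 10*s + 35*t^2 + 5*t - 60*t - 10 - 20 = 10*s + 35*t^2 + t*(-5*s - 55) - 30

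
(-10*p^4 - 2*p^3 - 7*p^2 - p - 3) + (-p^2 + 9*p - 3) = -10*p^4 - 2*p^3 - 8*p^2 + 8*p - 6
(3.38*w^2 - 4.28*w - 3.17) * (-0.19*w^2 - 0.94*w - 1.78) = -0.6422*w^4 - 2.364*w^3 - 1.3909*w^2 + 10.5982*w + 5.6426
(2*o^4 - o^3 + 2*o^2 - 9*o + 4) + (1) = 2*o^4 - o^3 + 2*o^2 - 9*o + 5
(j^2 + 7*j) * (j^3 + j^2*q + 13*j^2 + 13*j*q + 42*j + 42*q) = j^5 + j^4*q + 20*j^4 + 20*j^3*q + 133*j^3 + 133*j^2*q + 294*j^2 + 294*j*q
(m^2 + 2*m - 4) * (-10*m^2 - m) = -10*m^4 - 21*m^3 + 38*m^2 + 4*m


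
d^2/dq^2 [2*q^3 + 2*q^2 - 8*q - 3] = 12*q + 4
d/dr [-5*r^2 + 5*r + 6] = 5 - 10*r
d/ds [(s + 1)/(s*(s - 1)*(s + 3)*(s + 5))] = (-3*s^4 - 18*s^3 - 28*s^2 - 14*s + 15)/(s^2*(s^6 + 14*s^5 + 63*s^4 + 68*s^3 - 161*s^2 - 210*s + 225))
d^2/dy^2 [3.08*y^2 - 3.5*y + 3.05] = 6.16000000000000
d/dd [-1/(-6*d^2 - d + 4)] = (-12*d - 1)/(6*d^2 + d - 4)^2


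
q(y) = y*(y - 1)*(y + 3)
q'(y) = y*(y - 1) + y*(y + 3) + (y - 1)*(y + 3) = 3*y^2 + 4*y - 3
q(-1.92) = 6.05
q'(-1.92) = 0.38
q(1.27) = 1.46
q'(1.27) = 6.92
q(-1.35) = 5.23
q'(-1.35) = -2.93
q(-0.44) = 1.62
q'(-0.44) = -4.18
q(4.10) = 90.24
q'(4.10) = 63.83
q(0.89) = -0.38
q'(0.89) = 2.94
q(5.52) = 212.58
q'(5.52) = 110.49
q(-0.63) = 2.43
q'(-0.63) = -4.33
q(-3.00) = 0.00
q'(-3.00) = 12.00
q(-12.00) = -1404.00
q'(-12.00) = 381.00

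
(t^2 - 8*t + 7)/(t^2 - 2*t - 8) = (-t^2 + 8*t - 7)/(-t^2 + 2*t + 8)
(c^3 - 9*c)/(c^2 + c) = (c^2 - 9)/(c + 1)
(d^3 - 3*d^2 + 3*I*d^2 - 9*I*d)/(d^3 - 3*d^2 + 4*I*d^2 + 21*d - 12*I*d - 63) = d*(d + 3*I)/(d^2 + 4*I*d + 21)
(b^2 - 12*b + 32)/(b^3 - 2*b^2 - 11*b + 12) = (b - 8)/(b^2 + 2*b - 3)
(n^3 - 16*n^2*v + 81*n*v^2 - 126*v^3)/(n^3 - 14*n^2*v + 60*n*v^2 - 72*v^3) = (n^2 - 10*n*v + 21*v^2)/(n^2 - 8*n*v + 12*v^2)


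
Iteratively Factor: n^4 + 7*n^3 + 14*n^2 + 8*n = (n + 1)*(n^3 + 6*n^2 + 8*n) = (n + 1)*(n + 2)*(n^2 + 4*n) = (n + 1)*(n + 2)*(n + 4)*(n)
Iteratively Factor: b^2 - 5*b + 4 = (b - 1)*(b - 4)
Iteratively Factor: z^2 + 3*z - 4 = (z + 4)*(z - 1)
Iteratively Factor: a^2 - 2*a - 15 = (a - 5)*(a + 3)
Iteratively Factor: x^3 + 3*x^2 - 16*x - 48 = (x - 4)*(x^2 + 7*x + 12) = (x - 4)*(x + 3)*(x + 4)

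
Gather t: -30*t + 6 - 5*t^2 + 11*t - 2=-5*t^2 - 19*t + 4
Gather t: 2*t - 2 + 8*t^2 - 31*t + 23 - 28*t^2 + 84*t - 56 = -20*t^2 + 55*t - 35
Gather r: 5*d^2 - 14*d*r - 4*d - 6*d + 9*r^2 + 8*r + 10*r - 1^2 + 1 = 5*d^2 - 10*d + 9*r^2 + r*(18 - 14*d)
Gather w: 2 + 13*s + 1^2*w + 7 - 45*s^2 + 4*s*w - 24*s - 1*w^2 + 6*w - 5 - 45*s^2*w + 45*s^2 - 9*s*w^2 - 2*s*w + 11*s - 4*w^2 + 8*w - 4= w^2*(-9*s - 5) + w*(-45*s^2 + 2*s + 15)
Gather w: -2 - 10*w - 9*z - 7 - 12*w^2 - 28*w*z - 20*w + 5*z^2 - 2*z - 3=-12*w^2 + w*(-28*z - 30) + 5*z^2 - 11*z - 12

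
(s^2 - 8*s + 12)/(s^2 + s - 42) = (s - 2)/(s + 7)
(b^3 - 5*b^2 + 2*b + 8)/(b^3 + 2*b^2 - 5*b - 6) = (b - 4)/(b + 3)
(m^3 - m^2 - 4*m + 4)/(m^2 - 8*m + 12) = (m^2 + m - 2)/(m - 6)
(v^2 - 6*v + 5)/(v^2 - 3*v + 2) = (v - 5)/(v - 2)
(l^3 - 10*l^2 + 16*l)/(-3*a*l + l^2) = (-l^2 + 10*l - 16)/(3*a - l)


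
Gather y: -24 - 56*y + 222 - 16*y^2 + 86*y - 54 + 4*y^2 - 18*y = -12*y^2 + 12*y + 144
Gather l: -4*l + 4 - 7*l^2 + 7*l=-7*l^2 + 3*l + 4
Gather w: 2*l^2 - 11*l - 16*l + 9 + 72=2*l^2 - 27*l + 81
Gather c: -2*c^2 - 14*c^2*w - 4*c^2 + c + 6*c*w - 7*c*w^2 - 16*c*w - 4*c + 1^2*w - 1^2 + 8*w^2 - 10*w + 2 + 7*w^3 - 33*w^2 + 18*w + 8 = c^2*(-14*w - 6) + c*(-7*w^2 - 10*w - 3) + 7*w^3 - 25*w^2 + 9*w + 9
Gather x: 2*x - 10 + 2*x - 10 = 4*x - 20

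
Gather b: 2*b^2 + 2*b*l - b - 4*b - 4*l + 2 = 2*b^2 + b*(2*l - 5) - 4*l + 2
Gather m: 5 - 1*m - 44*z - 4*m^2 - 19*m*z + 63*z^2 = -4*m^2 + m*(-19*z - 1) + 63*z^2 - 44*z + 5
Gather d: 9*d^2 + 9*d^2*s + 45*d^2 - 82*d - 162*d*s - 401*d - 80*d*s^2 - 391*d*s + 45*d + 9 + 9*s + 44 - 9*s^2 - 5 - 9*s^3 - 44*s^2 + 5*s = d^2*(9*s + 54) + d*(-80*s^2 - 553*s - 438) - 9*s^3 - 53*s^2 + 14*s + 48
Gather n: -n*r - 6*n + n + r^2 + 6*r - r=n*(-r - 5) + r^2 + 5*r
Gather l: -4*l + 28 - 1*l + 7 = 35 - 5*l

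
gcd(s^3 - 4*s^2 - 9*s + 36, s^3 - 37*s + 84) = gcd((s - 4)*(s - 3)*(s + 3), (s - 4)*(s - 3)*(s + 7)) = s^2 - 7*s + 12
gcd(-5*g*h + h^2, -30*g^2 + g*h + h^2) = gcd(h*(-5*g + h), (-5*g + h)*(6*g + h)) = 5*g - h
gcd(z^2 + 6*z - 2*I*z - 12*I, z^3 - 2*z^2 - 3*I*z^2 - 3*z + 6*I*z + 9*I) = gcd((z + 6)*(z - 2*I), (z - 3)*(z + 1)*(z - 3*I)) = 1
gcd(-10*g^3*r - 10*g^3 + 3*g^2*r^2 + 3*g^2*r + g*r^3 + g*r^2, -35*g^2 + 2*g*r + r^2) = 1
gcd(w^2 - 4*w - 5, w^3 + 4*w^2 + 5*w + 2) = w + 1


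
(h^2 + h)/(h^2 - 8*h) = (h + 1)/(h - 8)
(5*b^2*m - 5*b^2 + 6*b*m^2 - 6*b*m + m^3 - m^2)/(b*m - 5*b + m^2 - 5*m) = (5*b*m - 5*b + m^2 - m)/(m - 5)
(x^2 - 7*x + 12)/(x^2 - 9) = (x - 4)/(x + 3)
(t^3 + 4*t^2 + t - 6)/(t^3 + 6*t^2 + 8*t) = (t^2 + 2*t - 3)/(t*(t + 4))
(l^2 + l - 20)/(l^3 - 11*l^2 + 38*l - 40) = (l + 5)/(l^2 - 7*l + 10)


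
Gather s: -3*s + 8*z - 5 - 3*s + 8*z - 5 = -6*s + 16*z - 10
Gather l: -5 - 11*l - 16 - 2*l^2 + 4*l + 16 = -2*l^2 - 7*l - 5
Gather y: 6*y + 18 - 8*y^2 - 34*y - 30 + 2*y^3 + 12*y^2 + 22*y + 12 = 2*y^3 + 4*y^2 - 6*y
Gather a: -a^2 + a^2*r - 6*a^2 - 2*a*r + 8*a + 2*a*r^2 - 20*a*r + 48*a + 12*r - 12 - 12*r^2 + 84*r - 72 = a^2*(r - 7) + a*(2*r^2 - 22*r + 56) - 12*r^2 + 96*r - 84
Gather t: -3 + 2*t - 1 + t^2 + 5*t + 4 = t^2 + 7*t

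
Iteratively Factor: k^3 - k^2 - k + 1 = (k + 1)*(k^2 - 2*k + 1) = (k - 1)*(k + 1)*(k - 1)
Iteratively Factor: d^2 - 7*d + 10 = (d - 5)*(d - 2)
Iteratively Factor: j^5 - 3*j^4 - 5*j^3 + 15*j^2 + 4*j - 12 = (j - 1)*(j^4 - 2*j^3 - 7*j^2 + 8*j + 12) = (j - 1)*(j + 1)*(j^3 - 3*j^2 - 4*j + 12) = (j - 2)*(j - 1)*(j + 1)*(j^2 - j - 6) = (j - 2)*(j - 1)*(j + 1)*(j + 2)*(j - 3)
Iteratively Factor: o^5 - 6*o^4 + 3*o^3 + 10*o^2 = (o)*(o^4 - 6*o^3 + 3*o^2 + 10*o) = o^2*(o^3 - 6*o^2 + 3*o + 10) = o^2*(o + 1)*(o^2 - 7*o + 10) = o^2*(o - 2)*(o + 1)*(o - 5)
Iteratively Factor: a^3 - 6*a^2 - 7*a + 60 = (a - 5)*(a^2 - a - 12) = (a - 5)*(a - 4)*(a + 3)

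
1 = 1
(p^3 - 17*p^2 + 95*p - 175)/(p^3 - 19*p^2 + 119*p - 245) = (p - 5)/(p - 7)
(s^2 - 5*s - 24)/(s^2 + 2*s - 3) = (s - 8)/(s - 1)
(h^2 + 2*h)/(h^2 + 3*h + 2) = h/(h + 1)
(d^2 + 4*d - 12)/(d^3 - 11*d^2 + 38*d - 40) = (d + 6)/(d^2 - 9*d + 20)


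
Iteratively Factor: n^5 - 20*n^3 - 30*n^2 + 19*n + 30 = (n + 3)*(n^4 - 3*n^3 - 11*n^2 + 3*n + 10) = (n + 2)*(n + 3)*(n^3 - 5*n^2 - n + 5) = (n - 1)*(n + 2)*(n + 3)*(n^2 - 4*n - 5) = (n - 5)*(n - 1)*(n + 2)*(n + 3)*(n + 1)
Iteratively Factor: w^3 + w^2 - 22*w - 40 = (w - 5)*(w^2 + 6*w + 8) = (w - 5)*(w + 4)*(w + 2)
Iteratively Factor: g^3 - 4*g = (g)*(g^2 - 4) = g*(g + 2)*(g - 2)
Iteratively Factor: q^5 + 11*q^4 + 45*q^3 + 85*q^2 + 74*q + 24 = (q + 2)*(q^4 + 9*q^3 + 27*q^2 + 31*q + 12) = (q + 2)*(q + 4)*(q^3 + 5*q^2 + 7*q + 3) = (q + 2)*(q + 3)*(q + 4)*(q^2 + 2*q + 1) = (q + 1)*(q + 2)*(q + 3)*(q + 4)*(q + 1)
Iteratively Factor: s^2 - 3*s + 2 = (s - 1)*(s - 2)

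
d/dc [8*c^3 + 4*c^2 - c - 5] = 24*c^2 + 8*c - 1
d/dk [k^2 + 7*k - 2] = 2*k + 7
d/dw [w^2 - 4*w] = 2*w - 4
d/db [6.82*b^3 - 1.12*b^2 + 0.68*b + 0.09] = 20.46*b^2 - 2.24*b + 0.68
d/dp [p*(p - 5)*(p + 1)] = 3*p^2 - 8*p - 5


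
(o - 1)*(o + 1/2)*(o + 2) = o^3 + 3*o^2/2 - 3*o/2 - 1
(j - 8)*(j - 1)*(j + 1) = j^3 - 8*j^2 - j + 8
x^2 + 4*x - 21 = (x - 3)*(x + 7)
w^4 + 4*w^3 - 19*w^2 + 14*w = w*(w - 2)*(w - 1)*(w + 7)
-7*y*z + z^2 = z*(-7*y + z)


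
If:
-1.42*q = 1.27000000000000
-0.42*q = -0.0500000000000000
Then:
No Solution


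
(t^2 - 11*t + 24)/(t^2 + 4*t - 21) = (t - 8)/(t + 7)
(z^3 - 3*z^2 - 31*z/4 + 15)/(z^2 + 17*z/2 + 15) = (z^2 - 11*z/2 + 6)/(z + 6)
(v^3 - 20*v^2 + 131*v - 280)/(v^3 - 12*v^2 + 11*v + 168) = (v - 5)/(v + 3)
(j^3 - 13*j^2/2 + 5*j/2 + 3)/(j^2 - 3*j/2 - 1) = (j^2 - 7*j + 6)/(j - 2)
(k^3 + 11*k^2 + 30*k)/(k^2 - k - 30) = k*(k + 6)/(k - 6)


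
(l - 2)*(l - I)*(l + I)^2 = l^4 - 2*l^3 + I*l^3 + l^2 - 2*I*l^2 - 2*l + I*l - 2*I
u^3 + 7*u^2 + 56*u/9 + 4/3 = (u + 1/3)*(u + 2/3)*(u + 6)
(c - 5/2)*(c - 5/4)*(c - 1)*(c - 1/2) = c^4 - 21*c^3/4 + 37*c^2/4 - 105*c/16 + 25/16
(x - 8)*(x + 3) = x^2 - 5*x - 24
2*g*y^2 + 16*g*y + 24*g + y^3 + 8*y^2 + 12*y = (2*g + y)*(y + 2)*(y + 6)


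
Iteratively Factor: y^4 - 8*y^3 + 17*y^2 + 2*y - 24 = (y + 1)*(y^3 - 9*y^2 + 26*y - 24) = (y - 4)*(y + 1)*(y^2 - 5*y + 6) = (y - 4)*(y - 2)*(y + 1)*(y - 3)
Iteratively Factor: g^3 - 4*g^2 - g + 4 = (g - 4)*(g^2 - 1) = (g - 4)*(g + 1)*(g - 1)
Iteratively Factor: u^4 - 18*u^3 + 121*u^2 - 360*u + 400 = (u - 5)*(u^3 - 13*u^2 + 56*u - 80) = (u - 5)*(u - 4)*(u^2 - 9*u + 20) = (u - 5)*(u - 4)^2*(u - 5)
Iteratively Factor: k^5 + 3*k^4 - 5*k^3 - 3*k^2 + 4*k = (k + 4)*(k^4 - k^3 - k^2 + k) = (k - 1)*(k + 4)*(k^3 - k) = k*(k - 1)*(k + 4)*(k^2 - 1) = k*(k - 1)*(k + 1)*(k + 4)*(k - 1)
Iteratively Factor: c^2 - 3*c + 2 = (c - 2)*(c - 1)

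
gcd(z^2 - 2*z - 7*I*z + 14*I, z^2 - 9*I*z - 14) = z - 7*I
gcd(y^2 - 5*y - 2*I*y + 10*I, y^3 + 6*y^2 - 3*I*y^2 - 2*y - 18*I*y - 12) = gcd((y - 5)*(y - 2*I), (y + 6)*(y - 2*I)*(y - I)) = y - 2*I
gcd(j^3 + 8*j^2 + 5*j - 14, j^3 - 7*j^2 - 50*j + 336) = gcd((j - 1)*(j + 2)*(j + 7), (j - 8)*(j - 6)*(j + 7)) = j + 7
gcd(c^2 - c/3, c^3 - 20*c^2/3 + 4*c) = c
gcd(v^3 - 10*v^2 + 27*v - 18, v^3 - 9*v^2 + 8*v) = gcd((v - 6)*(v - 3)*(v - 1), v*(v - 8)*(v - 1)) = v - 1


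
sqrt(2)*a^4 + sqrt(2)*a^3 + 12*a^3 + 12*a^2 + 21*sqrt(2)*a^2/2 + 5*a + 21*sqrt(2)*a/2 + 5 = (a + sqrt(2)/2)^2*(a + 5*sqrt(2))*(sqrt(2)*a + sqrt(2))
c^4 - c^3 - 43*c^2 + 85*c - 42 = (c - 6)*(c - 1)^2*(c + 7)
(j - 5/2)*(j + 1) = j^2 - 3*j/2 - 5/2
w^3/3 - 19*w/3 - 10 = (w/3 + 1)*(w - 5)*(w + 2)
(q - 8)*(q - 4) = q^2 - 12*q + 32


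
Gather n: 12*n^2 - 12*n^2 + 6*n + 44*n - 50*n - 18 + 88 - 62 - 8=0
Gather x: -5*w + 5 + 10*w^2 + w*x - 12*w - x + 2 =10*w^2 - 17*w + x*(w - 1) + 7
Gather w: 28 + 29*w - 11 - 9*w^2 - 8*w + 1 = -9*w^2 + 21*w + 18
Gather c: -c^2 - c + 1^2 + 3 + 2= -c^2 - c + 6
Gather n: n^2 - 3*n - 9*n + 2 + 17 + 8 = n^2 - 12*n + 27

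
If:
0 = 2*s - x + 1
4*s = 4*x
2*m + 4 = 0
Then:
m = -2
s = -1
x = -1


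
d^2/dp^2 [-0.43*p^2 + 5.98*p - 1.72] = -0.860000000000000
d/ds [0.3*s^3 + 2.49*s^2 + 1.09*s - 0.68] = 0.9*s^2 + 4.98*s + 1.09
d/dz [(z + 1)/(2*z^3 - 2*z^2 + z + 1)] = 4*z*(-z^2 - z + 1)/(4*z^6 - 8*z^5 + 8*z^4 - 3*z^2 + 2*z + 1)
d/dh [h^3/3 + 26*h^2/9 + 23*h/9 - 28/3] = h^2 + 52*h/9 + 23/9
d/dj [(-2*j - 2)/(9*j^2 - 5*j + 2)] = 2*(9*j^2 + 18*j - 7)/(81*j^4 - 90*j^3 + 61*j^2 - 20*j + 4)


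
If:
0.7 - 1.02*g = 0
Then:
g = 0.69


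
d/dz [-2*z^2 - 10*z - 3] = -4*z - 10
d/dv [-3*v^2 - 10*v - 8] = -6*v - 10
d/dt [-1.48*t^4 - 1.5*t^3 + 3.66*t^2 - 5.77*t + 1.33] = -5.92*t^3 - 4.5*t^2 + 7.32*t - 5.77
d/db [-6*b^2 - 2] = -12*b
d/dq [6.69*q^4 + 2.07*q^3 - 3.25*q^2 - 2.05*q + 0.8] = 26.76*q^3 + 6.21*q^2 - 6.5*q - 2.05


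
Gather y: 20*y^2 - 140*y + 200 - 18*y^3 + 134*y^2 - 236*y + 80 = -18*y^3 + 154*y^2 - 376*y + 280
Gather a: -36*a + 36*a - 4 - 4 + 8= 0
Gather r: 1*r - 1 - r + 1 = 0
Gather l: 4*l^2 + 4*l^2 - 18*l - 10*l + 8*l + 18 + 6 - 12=8*l^2 - 20*l + 12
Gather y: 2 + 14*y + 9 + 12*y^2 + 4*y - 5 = 12*y^2 + 18*y + 6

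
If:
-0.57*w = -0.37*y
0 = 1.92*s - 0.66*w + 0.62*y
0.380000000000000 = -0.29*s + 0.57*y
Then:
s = -0.06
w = 0.41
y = 0.63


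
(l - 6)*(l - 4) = l^2 - 10*l + 24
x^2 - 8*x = x*(x - 8)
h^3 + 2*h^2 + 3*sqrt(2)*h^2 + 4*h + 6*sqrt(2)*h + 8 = (h + 2)*(h + sqrt(2))*(h + 2*sqrt(2))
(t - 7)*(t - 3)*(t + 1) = t^3 - 9*t^2 + 11*t + 21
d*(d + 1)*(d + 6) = d^3 + 7*d^2 + 6*d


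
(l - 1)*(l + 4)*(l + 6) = l^3 + 9*l^2 + 14*l - 24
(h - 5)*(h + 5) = h^2 - 25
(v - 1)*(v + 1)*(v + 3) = v^3 + 3*v^2 - v - 3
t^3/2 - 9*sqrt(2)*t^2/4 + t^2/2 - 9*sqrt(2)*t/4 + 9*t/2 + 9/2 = (t/2 + 1/2)*(t - 3*sqrt(2))*(t - 3*sqrt(2)/2)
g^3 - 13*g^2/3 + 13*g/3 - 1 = (g - 3)*(g - 1)*(g - 1/3)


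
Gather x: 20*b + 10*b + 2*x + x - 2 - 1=30*b + 3*x - 3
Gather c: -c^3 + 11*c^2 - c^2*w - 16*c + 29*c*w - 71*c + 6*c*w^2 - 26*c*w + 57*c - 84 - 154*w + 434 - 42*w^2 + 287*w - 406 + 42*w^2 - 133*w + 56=-c^3 + c^2*(11 - w) + c*(6*w^2 + 3*w - 30)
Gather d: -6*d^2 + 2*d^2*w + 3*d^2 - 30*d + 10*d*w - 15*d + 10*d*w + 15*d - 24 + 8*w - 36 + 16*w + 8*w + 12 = d^2*(2*w - 3) + d*(20*w - 30) + 32*w - 48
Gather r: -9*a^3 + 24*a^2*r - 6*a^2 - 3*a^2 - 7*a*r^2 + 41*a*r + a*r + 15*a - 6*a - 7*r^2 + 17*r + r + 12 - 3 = -9*a^3 - 9*a^2 + 9*a + r^2*(-7*a - 7) + r*(24*a^2 + 42*a + 18) + 9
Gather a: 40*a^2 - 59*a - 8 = 40*a^2 - 59*a - 8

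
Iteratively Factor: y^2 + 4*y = (y)*(y + 4)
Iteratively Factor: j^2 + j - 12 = (j - 3)*(j + 4)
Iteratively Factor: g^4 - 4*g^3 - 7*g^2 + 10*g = (g + 2)*(g^3 - 6*g^2 + 5*g) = (g - 1)*(g + 2)*(g^2 - 5*g) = (g - 5)*(g - 1)*(g + 2)*(g)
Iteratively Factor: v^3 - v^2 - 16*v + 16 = (v - 4)*(v^2 + 3*v - 4) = (v - 4)*(v + 4)*(v - 1)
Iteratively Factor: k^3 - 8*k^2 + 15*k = (k)*(k^2 - 8*k + 15) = k*(k - 5)*(k - 3)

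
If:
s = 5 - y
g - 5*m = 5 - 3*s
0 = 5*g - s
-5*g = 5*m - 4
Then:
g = 3/7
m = 13/35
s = 15/7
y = 20/7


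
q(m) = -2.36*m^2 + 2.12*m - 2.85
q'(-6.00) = 30.44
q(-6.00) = -100.53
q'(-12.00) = 58.76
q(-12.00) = -368.13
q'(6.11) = -26.72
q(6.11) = -78.00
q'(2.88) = -11.47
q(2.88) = -16.32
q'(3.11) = -12.56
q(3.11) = -19.08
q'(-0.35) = 3.77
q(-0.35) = -3.88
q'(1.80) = -6.38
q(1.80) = -6.68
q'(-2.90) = 15.81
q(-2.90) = -28.85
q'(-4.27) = 22.27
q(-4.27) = -54.93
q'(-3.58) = 19.02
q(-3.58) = -40.69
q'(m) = 2.12 - 4.72*m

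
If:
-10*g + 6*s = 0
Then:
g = 3*s/5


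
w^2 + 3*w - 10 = (w - 2)*(w + 5)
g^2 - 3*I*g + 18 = (g - 6*I)*(g + 3*I)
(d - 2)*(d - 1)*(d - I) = d^3 - 3*d^2 - I*d^2 + 2*d + 3*I*d - 2*I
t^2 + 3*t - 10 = (t - 2)*(t + 5)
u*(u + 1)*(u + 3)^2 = u^4 + 7*u^3 + 15*u^2 + 9*u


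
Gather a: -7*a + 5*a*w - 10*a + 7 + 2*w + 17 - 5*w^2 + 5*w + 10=a*(5*w - 17) - 5*w^2 + 7*w + 34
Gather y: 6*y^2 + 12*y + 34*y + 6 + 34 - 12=6*y^2 + 46*y + 28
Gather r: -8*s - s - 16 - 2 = -9*s - 18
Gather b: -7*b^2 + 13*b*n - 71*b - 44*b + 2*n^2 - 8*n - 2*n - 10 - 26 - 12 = -7*b^2 + b*(13*n - 115) + 2*n^2 - 10*n - 48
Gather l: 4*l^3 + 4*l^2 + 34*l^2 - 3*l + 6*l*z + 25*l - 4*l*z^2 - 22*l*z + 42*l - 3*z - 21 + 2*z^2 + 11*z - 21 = 4*l^3 + 38*l^2 + l*(-4*z^2 - 16*z + 64) + 2*z^2 + 8*z - 42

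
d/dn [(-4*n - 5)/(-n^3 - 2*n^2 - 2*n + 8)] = (4*n^3 + 8*n^2 + 8*n - (4*n + 5)*(3*n^2 + 4*n + 2) - 32)/(n^3 + 2*n^2 + 2*n - 8)^2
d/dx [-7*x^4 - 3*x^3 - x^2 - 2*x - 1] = -28*x^3 - 9*x^2 - 2*x - 2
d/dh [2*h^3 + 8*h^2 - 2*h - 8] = 6*h^2 + 16*h - 2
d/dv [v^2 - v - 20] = 2*v - 1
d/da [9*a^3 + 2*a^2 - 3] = a*(27*a + 4)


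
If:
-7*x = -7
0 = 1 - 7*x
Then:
No Solution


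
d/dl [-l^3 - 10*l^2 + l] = -3*l^2 - 20*l + 1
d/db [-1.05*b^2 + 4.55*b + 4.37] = 4.55 - 2.1*b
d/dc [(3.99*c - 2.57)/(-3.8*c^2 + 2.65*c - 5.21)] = (15.162*c^2 - 19.532*c - 13.9774)/(14.44*c^4 - 20.14*c^3 + 46.6185*c^2 - 27.613*c + 27.1441)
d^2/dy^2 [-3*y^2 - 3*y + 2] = -6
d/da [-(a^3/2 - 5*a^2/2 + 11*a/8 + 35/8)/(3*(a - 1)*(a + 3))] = (-4*a^4 - 16*a^3 + 87*a^2 - 50*a + 103)/(24*(a^4 + 4*a^3 - 2*a^2 - 12*a + 9))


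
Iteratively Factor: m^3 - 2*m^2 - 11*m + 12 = (m - 1)*(m^2 - m - 12) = (m - 1)*(m + 3)*(m - 4)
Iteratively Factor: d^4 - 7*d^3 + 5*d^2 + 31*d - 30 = (d - 1)*(d^3 - 6*d^2 - d + 30) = (d - 1)*(d + 2)*(d^2 - 8*d + 15) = (d - 5)*(d - 1)*(d + 2)*(d - 3)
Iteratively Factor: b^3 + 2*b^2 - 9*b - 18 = (b + 2)*(b^2 - 9) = (b + 2)*(b + 3)*(b - 3)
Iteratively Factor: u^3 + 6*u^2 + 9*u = (u + 3)*(u^2 + 3*u) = (u + 3)^2*(u)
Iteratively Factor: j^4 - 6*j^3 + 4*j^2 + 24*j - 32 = (j - 2)*(j^3 - 4*j^2 - 4*j + 16) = (j - 2)^2*(j^2 - 2*j - 8) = (j - 2)^2*(j + 2)*(j - 4)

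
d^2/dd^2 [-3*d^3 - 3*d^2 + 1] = -18*d - 6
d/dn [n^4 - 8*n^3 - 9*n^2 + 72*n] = 4*n^3 - 24*n^2 - 18*n + 72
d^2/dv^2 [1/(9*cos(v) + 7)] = 9*(9*sin(v)^2 + 7*cos(v) + 9)/(9*cos(v) + 7)^3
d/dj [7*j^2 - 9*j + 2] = 14*j - 9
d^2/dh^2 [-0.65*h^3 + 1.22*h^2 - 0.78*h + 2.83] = 2.44 - 3.9*h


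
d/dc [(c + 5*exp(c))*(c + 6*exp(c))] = 11*c*exp(c) + 2*c + 60*exp(2*c) + 11*exp(c)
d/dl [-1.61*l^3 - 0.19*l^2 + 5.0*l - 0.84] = -4.83*l^2 - 0.38*l + 5.0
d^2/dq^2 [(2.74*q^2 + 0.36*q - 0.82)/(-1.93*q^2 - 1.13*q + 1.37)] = (9.26940399999999*q^3 - 25.142496*q^2 + 5.018772*q - 4.969604)/(7.189057*q^6 + 12.627411*q^5 - 7.916088*q^4 - 16.484101*q^3 + 5.619192*q^2 + 6.362691*q - 2.571353)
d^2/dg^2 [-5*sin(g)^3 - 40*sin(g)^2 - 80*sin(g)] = 45*sin(g)^3 + 160*sin(g)^2 + 50*sin(g) - 80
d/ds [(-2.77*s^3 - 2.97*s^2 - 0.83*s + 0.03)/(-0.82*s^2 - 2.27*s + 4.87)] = (2.2714*s^4 + 12.5758*s^3 - 34.4084*s^2 - 28.8786*s - 3.974)/(0.6724*s^4 + 3.7228*s^3 - 2.8339*s^2 - 22.1098*s + 23.7169)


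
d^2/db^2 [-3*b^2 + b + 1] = -6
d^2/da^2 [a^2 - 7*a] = 2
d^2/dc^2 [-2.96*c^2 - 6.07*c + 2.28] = -5.92000000000000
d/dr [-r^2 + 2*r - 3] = 2 - 2*r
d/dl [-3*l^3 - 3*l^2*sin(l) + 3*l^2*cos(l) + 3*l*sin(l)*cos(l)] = -3*sqrt(2)*l^2*sin(l + pi/4) - 9*l^2 + 3*l*cos(2*l) + 6*sqrt(2)*l*cos(l + pi/4) + 3*sin(2*l)/2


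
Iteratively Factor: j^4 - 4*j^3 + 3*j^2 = (j)*(j^3 - 4*j^2 + 3*j) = j^2*(j^2 - 4*j + 3) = j^2*(j - 1)*(j - 3)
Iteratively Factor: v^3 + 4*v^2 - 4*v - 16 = (v + 2)*(v^2 + 2*v - 8) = (v + 2)*(v + 4)*(v - 2)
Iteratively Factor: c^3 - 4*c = (c)*(c^2 - 4) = c*(c + 2)*(c - 2)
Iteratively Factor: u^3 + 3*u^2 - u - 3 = (u - 1)*(u^2 + 4*u + 3) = (u - 1)*(u + 1)*(u + 3)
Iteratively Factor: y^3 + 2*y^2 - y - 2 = (y - 1)*(y^2 + 3*y + 2) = (y - 1)*(y + 2)*(y + 1)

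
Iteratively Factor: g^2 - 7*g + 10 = (g - 5)*(g - 2)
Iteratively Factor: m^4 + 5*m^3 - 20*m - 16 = (m + 1)*(m^3 + 4*m^2 - 4*m - 16) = (m - 2)*(m + 1)*(m^2 + 6*m + 8) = (m - 2)*(m + 1)*(m + 4)*(m + 2)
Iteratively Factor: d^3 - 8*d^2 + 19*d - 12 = (d - 3)*(d^2 - 5*d + 4) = (d - 3)*(d - 1)*(d - 4)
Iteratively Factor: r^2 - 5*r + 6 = (r - 2)*(r - 3)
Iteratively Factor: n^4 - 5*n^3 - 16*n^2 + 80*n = (n + 4)*(n^3 - 9*n^2 + 20*n) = (n - 4)*(n + 4)*(n^2 - 5*n) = n*(n - 4)*(n + 4)*(n - 5)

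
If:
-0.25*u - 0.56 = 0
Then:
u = -2.24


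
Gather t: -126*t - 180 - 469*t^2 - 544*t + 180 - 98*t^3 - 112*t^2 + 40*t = -98*t^3 - 581*t^2 - 630*t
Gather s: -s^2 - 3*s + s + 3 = -s^2 - 2*s + 3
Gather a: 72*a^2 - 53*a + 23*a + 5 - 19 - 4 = 72*a^2 - 30*a - 18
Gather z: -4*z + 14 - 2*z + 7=21 - 6*z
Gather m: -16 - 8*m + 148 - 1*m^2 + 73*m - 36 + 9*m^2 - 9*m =8*m^2 + 56*m + 96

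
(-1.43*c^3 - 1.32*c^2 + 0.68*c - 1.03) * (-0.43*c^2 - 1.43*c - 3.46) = 0.6149*c^5 + 2.6125*c^4 + 6.543*c^3 + 4.0377*c^2 - 0.8799*c + 3.5638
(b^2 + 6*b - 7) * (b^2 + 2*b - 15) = b^4 + 8*b^3 - 10*b^2 - 104*b + 105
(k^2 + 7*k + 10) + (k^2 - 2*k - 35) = 2*k^2 + 5*k - 25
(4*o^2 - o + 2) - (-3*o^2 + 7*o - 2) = 7*o^2 - 8*o + 4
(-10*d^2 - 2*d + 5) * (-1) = 10*d^2 + 2*d - 5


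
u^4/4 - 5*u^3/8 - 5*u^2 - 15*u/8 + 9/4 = (u/4 + 1/4)*(u - 6)*(u - 1/2)*(u + 3)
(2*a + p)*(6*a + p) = 12*a^2 + 8*a*p + p^2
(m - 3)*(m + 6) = m^2 + 3*m - 18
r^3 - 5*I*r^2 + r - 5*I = (r - 5*I)*(r - I)*(r + I)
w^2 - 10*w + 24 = (w - 6)*(w - 4)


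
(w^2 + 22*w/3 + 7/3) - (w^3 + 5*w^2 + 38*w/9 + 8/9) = -w^3 - 4*w^2 + 28*w/9 + 13/9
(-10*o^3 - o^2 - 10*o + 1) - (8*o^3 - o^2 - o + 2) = -18*o^3 - 9*o - 1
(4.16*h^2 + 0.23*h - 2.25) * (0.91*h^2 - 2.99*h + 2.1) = 3.7856*h^4 - 12.2291*h^3 + 6.0008*h^2 + 7.2105*h - 4.725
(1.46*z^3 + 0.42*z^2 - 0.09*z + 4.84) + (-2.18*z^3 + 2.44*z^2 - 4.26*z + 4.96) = -0.72*z^3 + 2.86*z^2 - 4.35*z + 9.8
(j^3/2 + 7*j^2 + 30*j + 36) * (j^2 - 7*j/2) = j^5/2 + 21*j^4/4 + 11*j^3/2 - 69*j^2 - 126*j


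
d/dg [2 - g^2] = -2*g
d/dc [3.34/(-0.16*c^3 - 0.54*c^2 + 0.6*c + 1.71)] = (1.6032*c^2 + 3.6072*c - 2.004)/(0.16*c^3 + 0.54*c^2 - 0.6*c - 1.71)^2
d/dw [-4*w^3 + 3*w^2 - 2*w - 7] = -12*w^2 + 6*w - 2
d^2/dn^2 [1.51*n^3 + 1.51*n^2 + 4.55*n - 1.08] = 9.06*n + 3.02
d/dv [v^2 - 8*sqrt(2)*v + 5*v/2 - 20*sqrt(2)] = 2*v - 8*sqrt(2) + 5/2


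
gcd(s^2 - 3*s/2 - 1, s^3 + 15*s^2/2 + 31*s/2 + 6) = s + 1/2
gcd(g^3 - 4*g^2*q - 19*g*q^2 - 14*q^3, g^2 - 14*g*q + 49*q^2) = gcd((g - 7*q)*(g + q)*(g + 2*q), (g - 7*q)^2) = -g + 7*q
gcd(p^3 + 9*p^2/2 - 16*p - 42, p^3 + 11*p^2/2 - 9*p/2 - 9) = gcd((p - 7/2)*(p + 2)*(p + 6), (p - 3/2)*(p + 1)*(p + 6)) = p + 6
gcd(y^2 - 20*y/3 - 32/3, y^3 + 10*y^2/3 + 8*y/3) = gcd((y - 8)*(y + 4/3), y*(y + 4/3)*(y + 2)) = y + 4/3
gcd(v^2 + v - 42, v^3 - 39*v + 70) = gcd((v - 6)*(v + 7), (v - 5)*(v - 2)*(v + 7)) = v + 7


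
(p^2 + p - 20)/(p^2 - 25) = (p - 4)/(p - 5)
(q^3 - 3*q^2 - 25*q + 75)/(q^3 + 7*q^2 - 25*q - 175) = (q - 3)/(q + 7)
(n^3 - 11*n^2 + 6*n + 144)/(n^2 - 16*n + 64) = (n^2 - 3*n - 18)/(n - 8)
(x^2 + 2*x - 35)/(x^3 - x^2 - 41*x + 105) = 1/(x - 3)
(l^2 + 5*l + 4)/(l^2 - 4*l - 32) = (l + 1)/(l - 8)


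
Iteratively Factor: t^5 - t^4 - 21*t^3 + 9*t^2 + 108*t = (t + 3)*(t^4 - 4*t^3 - 9*t^2 + 36*t) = t*(t + 3)*(t^3 - 4*t^2 - 9*t + 36) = t*(t - 4)*(t + 3)*(t^2 - 9) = t*(t - 4)*(t + 3)^2*(t - 3)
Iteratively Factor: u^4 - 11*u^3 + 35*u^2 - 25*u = (u)*(u^3 - 11*u^2 + 35*u - 25) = u*(u - 5)*(u^2 - 6*u + 5) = u*(u - 5)*(u - 1)*(u - 5)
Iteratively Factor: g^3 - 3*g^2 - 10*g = (g + 2)*(g^2 - 5*g) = g*(g + 2)*(g - 5)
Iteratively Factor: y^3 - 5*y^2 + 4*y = (y - 4)*(y^2 - y) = y*(y - 4)*(y - 1)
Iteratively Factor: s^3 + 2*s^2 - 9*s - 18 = (s + 2)*(s^2 - 9) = (s - 3)*(s + 2)*(s + 3)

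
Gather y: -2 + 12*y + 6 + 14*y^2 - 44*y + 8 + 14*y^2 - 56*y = 28*y^2 - 88*y + 12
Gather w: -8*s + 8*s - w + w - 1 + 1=0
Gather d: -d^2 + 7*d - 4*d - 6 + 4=-d^2 + 3*d - 2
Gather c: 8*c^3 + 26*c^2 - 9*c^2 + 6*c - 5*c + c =8*c^3 + 17*c^2 + 2*c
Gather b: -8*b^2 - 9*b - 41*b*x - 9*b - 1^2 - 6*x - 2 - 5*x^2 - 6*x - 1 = -8*b^2 + b*(-41*x - 18) - 5*x^2 - 12*x - 4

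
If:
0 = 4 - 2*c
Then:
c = 2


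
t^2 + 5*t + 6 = (t + 2)*(t + 3)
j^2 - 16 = (j - 4)*(j + 4)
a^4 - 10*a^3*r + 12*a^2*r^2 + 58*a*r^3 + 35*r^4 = (a - 7*r)*(a - 5*r)*(a + r)^2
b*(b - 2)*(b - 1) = b^3 - 3*b^2 + 2*b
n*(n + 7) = n^2 + 7*n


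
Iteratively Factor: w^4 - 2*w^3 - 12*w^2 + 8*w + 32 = (w - 4)*(w^3 + 2*w^2 - 4*w - 8) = (w - 4)*(w - 2)*(w^2 + 4*w + 4) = (w - 4)*(w - 2)*(w + 2)*(w + 2)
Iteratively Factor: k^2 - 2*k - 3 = (k - 3)*(k + 1)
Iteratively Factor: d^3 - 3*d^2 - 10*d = (d + 2)*(d^2 - 5*d) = (d - 5)*(d + 2)*(d)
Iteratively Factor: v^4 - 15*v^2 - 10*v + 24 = (v + 3)*(v^3 - 3*v^2 - 6*v + 8) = (v - 4)*(v + 3)*(v^2 + v - 2) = (v - 4)*(v - 1)*(v + 3)*(v + 2)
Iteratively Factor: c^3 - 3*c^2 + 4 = (c - 2)*(c^2 - c - 2) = (c - 2)^2*(c + 1)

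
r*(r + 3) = r^2 + 3*r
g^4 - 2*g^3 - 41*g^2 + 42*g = g*(g - 7)*(g - 1)*(g + 6)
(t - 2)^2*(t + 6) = t^3 + 2*t^2 - 20*t + 24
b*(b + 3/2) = b^2 + 3*b/2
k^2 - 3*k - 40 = (k - 8)*(k + 5)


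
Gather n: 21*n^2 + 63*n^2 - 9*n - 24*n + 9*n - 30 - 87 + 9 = 84*n^2 - 24*n - 108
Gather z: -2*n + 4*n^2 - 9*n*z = 4*n^2 - 9*n*z - 2*n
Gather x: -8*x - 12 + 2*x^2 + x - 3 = 2*x^2 - 7*x - 15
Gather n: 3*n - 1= 3*n - 1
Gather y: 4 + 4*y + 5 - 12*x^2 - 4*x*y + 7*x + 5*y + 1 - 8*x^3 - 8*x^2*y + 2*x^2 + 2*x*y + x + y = -8*x^3 - 10*x^2 + 8*x + y*(-8*x^2 - 2*x + 10) + 10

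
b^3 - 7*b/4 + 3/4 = (b - 1)*(b - 1/2)*(b + 3/2)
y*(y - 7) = y^2 - 7*y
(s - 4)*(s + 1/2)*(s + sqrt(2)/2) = s^3 - 7*s^2/2 + sqrt(2)*s^2/2 - 7*sqrt(2)*s/4 - 2*s - sqrt(2)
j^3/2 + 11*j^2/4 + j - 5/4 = (j/2 + 1/2)*(j - 1/2)*(j + 5)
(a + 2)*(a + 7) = a^2 + 9*a + 14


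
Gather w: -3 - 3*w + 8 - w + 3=8 - 4*w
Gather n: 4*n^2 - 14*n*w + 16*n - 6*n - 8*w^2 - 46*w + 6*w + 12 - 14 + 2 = 4*n^2 + n*(10 - 14*w) - 8*w^2 - 40*w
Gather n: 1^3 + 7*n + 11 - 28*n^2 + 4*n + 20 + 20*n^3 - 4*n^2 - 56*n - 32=20*n^3 - 32*n^2 - 45*n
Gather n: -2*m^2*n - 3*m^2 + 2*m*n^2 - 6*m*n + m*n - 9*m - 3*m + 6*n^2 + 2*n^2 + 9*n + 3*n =-3*m^2 - 12*m + n^2*(2*m + 8) + n*(-2*m^2 - 5*m + 12)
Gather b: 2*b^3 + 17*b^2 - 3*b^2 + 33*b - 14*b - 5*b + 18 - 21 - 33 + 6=2*b^3 + 14*b^2 + 14*b - 30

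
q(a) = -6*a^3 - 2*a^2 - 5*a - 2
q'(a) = -18*a^2 - 4*a - 5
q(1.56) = -37.45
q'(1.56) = -55.04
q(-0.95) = 6.09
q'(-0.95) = -17.44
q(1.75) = -49.03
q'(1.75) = -67.12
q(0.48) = -5.52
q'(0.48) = -11.07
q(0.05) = -2.26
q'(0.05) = -5.24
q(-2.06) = 52.26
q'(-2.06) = -73.14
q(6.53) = -1790.60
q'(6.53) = -798.66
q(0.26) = -3.54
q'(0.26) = -7.26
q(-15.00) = 19873.00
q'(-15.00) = -3995.00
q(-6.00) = 1252.00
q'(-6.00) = -629.00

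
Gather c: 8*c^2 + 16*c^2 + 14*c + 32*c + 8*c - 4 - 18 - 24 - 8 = 24*c^2 + 54*c - 54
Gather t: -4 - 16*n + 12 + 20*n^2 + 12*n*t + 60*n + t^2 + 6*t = 20*n^2 + 44*n + t^2 + t*(12*n + 6) + 8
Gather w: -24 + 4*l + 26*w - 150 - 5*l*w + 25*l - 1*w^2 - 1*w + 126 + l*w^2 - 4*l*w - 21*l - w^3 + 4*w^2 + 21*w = 8*l - w^3 + w^2*(l + 3) + w*(46 - 9*l) - 48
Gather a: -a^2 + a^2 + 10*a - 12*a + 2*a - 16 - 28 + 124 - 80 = 0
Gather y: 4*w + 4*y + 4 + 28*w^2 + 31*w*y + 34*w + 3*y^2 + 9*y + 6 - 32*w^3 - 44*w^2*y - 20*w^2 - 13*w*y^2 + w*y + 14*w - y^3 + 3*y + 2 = -32*w^3 + 8*w^2 + 52*w - y^3 + y^2*(3 - 13*w) + y*(-44*w^2 + 32*w + 16) + 12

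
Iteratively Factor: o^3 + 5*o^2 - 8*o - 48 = (o - 3)*(o^2 + 8*o + 16) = (o - 3)*(o + 4)*(o + 4)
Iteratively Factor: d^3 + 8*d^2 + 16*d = (d)*(d^2 + 8*d + 16) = d*(d + 4)*(d + 4)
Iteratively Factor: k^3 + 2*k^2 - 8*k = (k - 2)*(k^2 + 4*k) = k*(k - 2)*(k + 4)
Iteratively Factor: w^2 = (w)*(w)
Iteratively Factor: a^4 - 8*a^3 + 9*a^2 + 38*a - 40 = (a - 1)*(a^3 - 7*a^2 + 2*a + 40) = (a - 5)*(a - 1)*(a^2 - 2*a - 8) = (a - 5)*(a - 1)*(a + 2)*(a - 4)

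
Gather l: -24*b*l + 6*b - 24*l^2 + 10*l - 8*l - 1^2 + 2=6*b - 24*l^2 + l*(2 - 24*b) + 1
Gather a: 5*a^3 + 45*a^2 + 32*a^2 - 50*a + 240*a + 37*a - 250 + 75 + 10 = 5*a^3 + 77*a^2 + 227*a - 165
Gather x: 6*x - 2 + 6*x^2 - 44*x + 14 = 6*x^2 - 38*x + 12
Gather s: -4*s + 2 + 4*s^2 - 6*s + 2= 4*s^2 - 10*s + 4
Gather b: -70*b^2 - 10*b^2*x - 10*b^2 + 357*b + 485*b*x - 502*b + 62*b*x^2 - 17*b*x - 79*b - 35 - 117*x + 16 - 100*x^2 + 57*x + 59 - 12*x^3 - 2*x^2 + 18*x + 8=b^2*(-10*x - 80) + b*(62*x^2 + 468*x - 224) - 12*x^3 - 102*x^2 - 42*x + 48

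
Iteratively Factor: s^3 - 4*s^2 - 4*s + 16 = (s - 2)*(s^2 - 2*s - 8) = (s - 2)*(s + 2)*(s - 4)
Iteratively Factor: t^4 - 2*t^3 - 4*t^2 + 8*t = (t - 2)*(t^3 - 4*t) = t*(t - 2)*(t^2 - 4) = t*(t - 2)^2*(t + 2)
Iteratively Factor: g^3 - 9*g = (g + 3)*(g^2 - 3*g) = g*(g + 3)*(g - 3)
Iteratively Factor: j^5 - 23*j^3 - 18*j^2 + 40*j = (j - 5)*(j^4 + 5*j^3 + 2*j^2 - 8*j) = (j - 5)*(j + 4)*(j^3 + j^2 - 2*j) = (j - 5)*(j - 1)*(j + 4)*(j^2 + 2*j) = (j - 5)*(j - 1)*(j + 2)*(j + 4)*(j)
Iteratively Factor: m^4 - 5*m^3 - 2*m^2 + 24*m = (m - 3)*(m^3 - 2*m^2 - 8*m) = (m - 3)*(m + 2)*(m^2 - 4*m) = m*(m - 3)*(m + 2)*(m - 4)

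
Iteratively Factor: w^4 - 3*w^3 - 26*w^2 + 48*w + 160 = (w + 4)*(w^3 - 7*w^2 + 2*w + 40) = (w + 2)*(w + 4)*(w^2 - 9*w + 20) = (w - 5)*(w + 2)*(w + 4)*(w - 4)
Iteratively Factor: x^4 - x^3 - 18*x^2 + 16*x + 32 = (x + 4)*(x^3 - 5*x^2 + 2*x + 8) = (x - 2)*(x + 4)*(x^2 - 3*x - 4) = (x - 2)*(x + 1)*(x + 4)*(x - 4)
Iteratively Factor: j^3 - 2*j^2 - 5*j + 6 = (j - 1)*(j^2 - j - 6) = (j - 1)*(j + 2)*(j - 3)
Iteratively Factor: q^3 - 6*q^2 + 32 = (q + 2)*(q^2 - 8*q + 16) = (q - 4)*(q + 2)*(q - 4)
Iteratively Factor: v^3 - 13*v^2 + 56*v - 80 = (v - 4)*(v^2 - 9*v + 20) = (v - 4)^2*(v - 5)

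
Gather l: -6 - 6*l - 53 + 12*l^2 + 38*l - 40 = 12*l^2 + 32*l - 99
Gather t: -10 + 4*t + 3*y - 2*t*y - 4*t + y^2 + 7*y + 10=-2*t*y + y^2 + 10*y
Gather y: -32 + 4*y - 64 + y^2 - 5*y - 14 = y^2 - y - 110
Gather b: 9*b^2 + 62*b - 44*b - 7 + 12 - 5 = 9*b^2 + 18*b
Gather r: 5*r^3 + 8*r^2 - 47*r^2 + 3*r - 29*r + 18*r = 5*r^3 - 39*r^2 - 8*r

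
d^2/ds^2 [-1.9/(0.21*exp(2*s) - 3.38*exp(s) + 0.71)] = (-1.9*(0.42*exp(s) - 3.38)*(0.84*exp(s) - 6.76)*exp(s) + (1.596*exp(s) - 6.422)*(0.21*exp(2*s) - 3.38*exp(s) + 0.71))*exp(s)/(0.21*exp(2*s) - 3.38*exp(s) + 0.71)^3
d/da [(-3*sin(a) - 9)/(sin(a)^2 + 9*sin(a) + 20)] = 3*(sin(a)^2 + 6*sin(a) + 7)*cos(a)/(sin(a)^2 + 9*sin(a) + 20)^2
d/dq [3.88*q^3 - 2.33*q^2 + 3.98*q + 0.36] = 11.64*q^2 - 4.66*q + 3.98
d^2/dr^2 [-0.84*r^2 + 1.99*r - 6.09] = -1.68000000000000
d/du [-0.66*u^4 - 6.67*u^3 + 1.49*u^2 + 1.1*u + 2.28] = -2.64*u^3 - 20.01*u^2 + 2.98*u + 1.1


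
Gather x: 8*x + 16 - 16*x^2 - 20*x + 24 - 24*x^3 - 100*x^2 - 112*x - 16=-24*x^3 - 116*x^2 - 124*x + 24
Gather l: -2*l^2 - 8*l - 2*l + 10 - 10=-2*l^2 - 10*l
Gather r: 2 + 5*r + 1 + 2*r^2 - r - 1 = 2*r^2 + 4*r + 2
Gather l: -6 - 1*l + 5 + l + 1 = 0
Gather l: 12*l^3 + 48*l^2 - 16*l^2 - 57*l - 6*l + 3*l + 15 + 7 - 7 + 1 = 12*l^3 + 32*l^2 - 60*l + 16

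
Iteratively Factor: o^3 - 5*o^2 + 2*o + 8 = (o + 1)*(o^2 - 6*o + 8) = (o - 4)*(o + 1)*(o - 2)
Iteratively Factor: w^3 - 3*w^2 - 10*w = (w)*(w^2 - 3*w - 10) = w*(w + 2)*(w - 5)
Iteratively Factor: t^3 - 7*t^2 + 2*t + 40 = (t - 5)*(t^2 - 2*t - 8) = (t - 5)*(t - 4)*(t + 2)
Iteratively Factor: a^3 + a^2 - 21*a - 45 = (a + 3)*(a^2 - 2*a - 15) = (a + 3)^2*(a - 5)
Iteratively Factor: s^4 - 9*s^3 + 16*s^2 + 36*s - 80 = (s + 2)*(s^3 - 11*s^2 + 38*s - 40) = (s - 4)*(s + 2)*(s^2 - 7*s + 10) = (s - 5)*(s - 4)*(s + 2)*(s - 2)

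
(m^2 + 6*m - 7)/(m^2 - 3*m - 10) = (-m^2 - 6*m + 7)/(-m^2 + 3*m + 10)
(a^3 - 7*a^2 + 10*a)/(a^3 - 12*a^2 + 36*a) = (a^2 - 7*a + 10)/(a^2 - 12*a + 36)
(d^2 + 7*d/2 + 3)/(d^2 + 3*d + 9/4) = 2*(d + 2)/(2*d + 3)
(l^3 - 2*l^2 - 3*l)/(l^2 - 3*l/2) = 2*(l^2 - 2*l - 3)/(2*l - 3)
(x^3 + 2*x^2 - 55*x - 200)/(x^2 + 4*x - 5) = (x^2 - 3*x - 40)/(x - 1)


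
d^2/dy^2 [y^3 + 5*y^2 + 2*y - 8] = 6*y + 10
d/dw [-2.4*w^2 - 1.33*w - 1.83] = -4.8*w - 1.33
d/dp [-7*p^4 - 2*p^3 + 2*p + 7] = -28*p^3 - 6*p^2 + 2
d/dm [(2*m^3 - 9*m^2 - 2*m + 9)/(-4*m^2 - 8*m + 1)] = 2*(-4*m^4 - 16*m^3 + 35*m^2 + 27*m + 35)/(16*m^4 + 64*m^3 + 56*m^2 - 16*m + 1)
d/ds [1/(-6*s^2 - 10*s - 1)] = 2*(6*s + 5)/(6*s^2 + 10*s + 1)^2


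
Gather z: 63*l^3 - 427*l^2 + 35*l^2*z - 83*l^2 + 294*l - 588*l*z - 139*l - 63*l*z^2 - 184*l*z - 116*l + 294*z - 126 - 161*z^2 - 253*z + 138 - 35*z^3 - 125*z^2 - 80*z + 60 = 63*l^3 - 510*l^2 + 39*l - 35*z^3 + z^2*(-63*l - 286) + z*(35*l^2 - 772*l - 39) + 72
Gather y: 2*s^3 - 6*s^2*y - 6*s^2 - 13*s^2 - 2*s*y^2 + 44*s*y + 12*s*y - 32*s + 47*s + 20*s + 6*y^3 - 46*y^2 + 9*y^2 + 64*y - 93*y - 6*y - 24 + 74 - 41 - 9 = 2*s^3 - 19*s^2 + 35*s + 6*y^3 + y^2*(-2*s - 37) + y*(-6*s^2 + 56*s - 35)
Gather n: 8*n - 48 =8*n - 48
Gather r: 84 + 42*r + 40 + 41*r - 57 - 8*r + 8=75*r + 75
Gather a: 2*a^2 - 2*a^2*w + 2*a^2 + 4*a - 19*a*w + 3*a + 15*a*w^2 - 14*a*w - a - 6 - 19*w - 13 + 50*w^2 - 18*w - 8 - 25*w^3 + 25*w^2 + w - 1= a^2*(4 - 2*w) + a*(15*w^2 - 33*w + 6) - 25*w^3 + 75*w^2 - 36*w - 28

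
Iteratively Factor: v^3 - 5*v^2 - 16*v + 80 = (v - 5)*(v^2 - 16) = (v - 5)*(v + 4)*(v - 4)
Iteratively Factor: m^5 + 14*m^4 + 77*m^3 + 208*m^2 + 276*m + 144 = (m + 3)*(m^4 + 11*m^3 + 44*m^2 + 76*m + 48) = (m + 2)*(m + 3)*(m^3 + 9*m^2 + 26*m + 24) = (m + 2)*(m + 3)^2*(m^2 + 6*m + 8) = (m + 2)*(m + 3)^2*(m + 4)*(m + 2)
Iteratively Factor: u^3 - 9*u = (u)*(u^2 - 9) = u*(u + 3)*(u - 3)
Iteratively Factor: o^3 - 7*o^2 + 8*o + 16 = (o - 4)*(o^2 - 3*o - 4) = (o - 4)^2*(o + 1)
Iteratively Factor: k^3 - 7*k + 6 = (k - 2)*(k^2 + 2*k - 3) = (k - 2)*(k + 3)*(k - 1)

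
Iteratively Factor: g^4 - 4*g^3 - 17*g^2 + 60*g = (g - 5)*(g^3 + g^2 - 12*g) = g*(g - 5)*(g^2 + g - 12) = g*(g - 5)*(g + 4)*(g - 3)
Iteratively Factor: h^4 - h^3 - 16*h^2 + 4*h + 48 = (h - 4)*(h^3 + 3*h^2 - 4*h - 12) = (h - 4)*(h + 2)*(h^2 + h - 6) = (h - 4)*(h - 2)*(h + 2)*(h + 3)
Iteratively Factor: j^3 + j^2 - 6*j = (j - 2)*(j^2 + 3*j) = j*(j - 2)*(j + 3)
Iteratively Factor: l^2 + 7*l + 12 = (l + 4)*(l + 3)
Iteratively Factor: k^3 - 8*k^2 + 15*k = (k)*(k^2 - 8*k + 15) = k*(k - 5)*(k - 3)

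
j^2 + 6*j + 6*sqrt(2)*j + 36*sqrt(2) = (j + 6)*(j + 6*sqrt(2))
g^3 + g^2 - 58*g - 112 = (g - 8)*(g + 2)*(g + 7)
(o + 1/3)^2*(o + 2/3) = o^3 + 4*o^2/3 + 5*o/9 + 2/27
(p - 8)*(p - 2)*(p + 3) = p^3 - 7*p^2 - 14*p + 48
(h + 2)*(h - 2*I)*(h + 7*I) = h^3 + 2*h^2 + 5*I*h^2 + 14*h + 10*I*h + 28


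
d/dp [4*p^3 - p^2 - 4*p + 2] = 12*p^2 - 2*p - 4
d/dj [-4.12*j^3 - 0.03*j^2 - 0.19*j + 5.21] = -12.36*j^2 - 0.06*j - 0.19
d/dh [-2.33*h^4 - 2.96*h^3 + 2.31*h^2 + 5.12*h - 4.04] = -9.32*h^3 - 8.88*h^2 + 4.62*h + 5.12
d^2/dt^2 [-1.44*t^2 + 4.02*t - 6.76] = -2.88000000000000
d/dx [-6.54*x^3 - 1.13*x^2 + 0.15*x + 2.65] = -19.62*x^2 - 2.26*x + 0.15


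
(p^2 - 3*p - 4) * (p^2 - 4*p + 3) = p^4 - 7*p^3 + 11*p^2 + 7*p - 12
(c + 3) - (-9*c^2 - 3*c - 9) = 9*c^2 + 4*c + 12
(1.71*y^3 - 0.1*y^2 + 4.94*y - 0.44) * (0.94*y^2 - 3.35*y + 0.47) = 1.6074*y^5 - 5.8225*y^4 + 5.7823*y^3 - 17.0096*y^2 + 3.7958*y - 0.2068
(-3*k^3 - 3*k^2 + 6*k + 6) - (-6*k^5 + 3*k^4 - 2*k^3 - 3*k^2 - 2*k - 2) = 6*k^5 - 3*k^4 - k^3 + 8*k + 8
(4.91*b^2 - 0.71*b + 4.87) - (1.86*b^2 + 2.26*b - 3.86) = 3.05*b^2 - 2.97*b + 8.73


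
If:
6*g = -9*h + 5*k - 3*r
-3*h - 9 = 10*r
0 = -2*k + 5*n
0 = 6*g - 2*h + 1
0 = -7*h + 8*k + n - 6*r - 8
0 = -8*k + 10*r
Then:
No Solution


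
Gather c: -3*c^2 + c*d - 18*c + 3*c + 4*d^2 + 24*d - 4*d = -3*c^2 + c*(d - 15) + 4*d^2 + 20*d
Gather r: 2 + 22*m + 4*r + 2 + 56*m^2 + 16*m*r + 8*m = 56*m^2 + 30*m + r*(16*m + 4) + 4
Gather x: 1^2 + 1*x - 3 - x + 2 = 0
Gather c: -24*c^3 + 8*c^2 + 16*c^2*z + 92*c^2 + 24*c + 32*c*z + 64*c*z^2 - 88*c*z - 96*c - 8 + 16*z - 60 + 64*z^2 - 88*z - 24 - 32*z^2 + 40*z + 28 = -24*c^3 + c^2*(16*z + 100) + c*(64*z^2 - 56*z - 72) + 32*z^2 - 32*z - 64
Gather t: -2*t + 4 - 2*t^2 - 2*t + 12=-2*t^2 - 4*t + 16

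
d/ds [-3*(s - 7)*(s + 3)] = 12 - 6*s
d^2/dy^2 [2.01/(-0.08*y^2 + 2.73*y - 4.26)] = (0.025728*y^2 - 0.877968*y - 2.01*(0.16*y - 2.73)*(0.32*y - 5.46) + 1.370016)/(0.08*y^2 - 2.73*y + 4.26)^3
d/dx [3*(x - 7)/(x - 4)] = 9/(x - 4)^2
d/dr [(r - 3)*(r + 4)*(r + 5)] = 3*r^2 + 12*r - 7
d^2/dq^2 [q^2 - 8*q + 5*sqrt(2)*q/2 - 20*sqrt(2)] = 2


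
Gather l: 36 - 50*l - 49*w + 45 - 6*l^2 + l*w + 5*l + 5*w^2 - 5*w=-6*l^2 + l*(w - 45) + 5*w^2 - 54*w + 81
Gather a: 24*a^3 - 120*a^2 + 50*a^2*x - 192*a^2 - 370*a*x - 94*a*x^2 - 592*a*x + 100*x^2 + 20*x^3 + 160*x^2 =24*a^3 + a^2*(50*x - 312) + a*(-94*x^2 - 962*x) + 20*x^3 + 260*x^2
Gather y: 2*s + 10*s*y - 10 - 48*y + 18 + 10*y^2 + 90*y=2*s + 10*y^2 + y*(10*s + 42) + 8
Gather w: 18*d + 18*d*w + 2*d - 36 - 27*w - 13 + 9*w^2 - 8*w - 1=20*d + 9*w^2 + w*(18*d - 35) - 50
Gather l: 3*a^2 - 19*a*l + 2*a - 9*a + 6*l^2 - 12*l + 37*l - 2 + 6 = 3*a^2 - 7*a + 6*l^2 + l*(25 - 19*a) + 4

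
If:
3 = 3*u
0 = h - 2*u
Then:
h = 2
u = 1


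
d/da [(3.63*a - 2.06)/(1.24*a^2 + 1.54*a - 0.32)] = (-4.5012*a^2 + 5.1088*a + 2.0108)/(1.5376*a^4 + 3.8192*a^3 + 1.578*a^2 - 0.9856*a + 0.1024)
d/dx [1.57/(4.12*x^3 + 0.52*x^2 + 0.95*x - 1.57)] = (-19.4052*x^2 - 1.6328*x - 1.4915)/(4.12*x^3 + 0.52*x^2 + 0.95*x - 1.57)^2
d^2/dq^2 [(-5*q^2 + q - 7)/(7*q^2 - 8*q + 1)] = 66*(-7*q^3 - 28*q^2 + 35*q - 12)/(343*q^6 - 1176*q^5 + 1491*q^4 - 848*q^3 + 213*q^2 - 24*q + 1)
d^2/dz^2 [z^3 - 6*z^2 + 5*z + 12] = 6*z - 12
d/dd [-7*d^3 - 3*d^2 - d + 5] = -21*d^2 - 6*d - 1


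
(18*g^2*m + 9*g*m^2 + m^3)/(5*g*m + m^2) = (18*g^2 + 9*g*m + m^2)/(5*g + m)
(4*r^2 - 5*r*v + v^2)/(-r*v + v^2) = (-4*r + v)/v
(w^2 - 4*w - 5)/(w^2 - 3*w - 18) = (-w^2 + 4*w + 5)/(-w^2 + 3*w + 18)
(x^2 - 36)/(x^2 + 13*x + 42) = (x - 6)/(x + 7)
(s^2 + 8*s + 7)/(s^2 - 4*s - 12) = (s^2 + 8*s + 7)/(s^2 - 4*s - 12)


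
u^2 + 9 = (u - 3*I)*(u + 3*I)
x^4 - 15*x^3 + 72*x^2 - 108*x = x*(x - 6)^2*(x - 3)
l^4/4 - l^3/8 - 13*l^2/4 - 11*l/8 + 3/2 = (l/4 + 1/4)*(l - 4)*(l - 1/2)*(l + 3)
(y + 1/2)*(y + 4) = y^2 + 9*y/2 + 2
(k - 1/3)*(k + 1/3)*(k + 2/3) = k^3 + 2*k^2/3 - k/9 - 2/27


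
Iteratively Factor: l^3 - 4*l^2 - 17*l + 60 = (l - 3)*(l^2 - l - 20) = (l - 5)*(l - 3)*(l + 4)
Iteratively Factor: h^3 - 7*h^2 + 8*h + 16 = (h + 1)*(h^2 - 8*h + 16) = (h - 4)*(h + 1)*(h - 4)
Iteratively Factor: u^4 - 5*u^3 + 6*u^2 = (u - 2)*(u^3 - 3*u^2) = (u - 3)*(u - 2)*(u^2) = u*(u - 3)*(u - 2)*(u)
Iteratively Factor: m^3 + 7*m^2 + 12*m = (m + 3)*(m^2 + 4*m) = m*(m + 3)*(m + 4)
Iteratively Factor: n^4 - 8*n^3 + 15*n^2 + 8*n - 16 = (n - 4)*(n^3 - 4*n^2 - n + 4) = (n - 4)*(n + 1)*(n^2 - 5*n + 4) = (n - 4)^2*(n + 1)*(n - 1)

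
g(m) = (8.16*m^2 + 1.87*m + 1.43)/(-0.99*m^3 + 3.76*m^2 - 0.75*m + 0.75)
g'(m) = (16.32*m + 1.87)/(-0.99*m^3 + 3.76*m^2 - 0.75*m + 0.75) + (2.97*m^2 - 7.52*m + 0.75)*(8.16*m^2 + 1.87*m + 1.43)/(-0.99*m^3 + 3.76*m^2 - 0.75*m + 0.75)^2 = (8.0784*m^4 + 3.7026*m^3 - 8.9041*m^2 + 1.4864*m + 2.475)/(0.9801*m^6 - 7.4448*m^5 + 15.6226*m^4 - 7.125*m^3 + 6.2025*m^2 - 1.125*m + 0.5625)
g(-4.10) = 0.97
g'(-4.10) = 0.10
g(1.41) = 4.62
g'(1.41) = 1.51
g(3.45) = 46.40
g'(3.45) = 233.97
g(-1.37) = 1.25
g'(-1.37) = 0.02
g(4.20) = -16.26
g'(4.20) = 29.74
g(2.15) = 6.46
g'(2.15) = 3.90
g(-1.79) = 1.22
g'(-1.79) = 0.08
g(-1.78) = 1.22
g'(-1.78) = 0.08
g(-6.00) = 0.80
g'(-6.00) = 0.07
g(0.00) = 1.91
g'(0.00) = 4.40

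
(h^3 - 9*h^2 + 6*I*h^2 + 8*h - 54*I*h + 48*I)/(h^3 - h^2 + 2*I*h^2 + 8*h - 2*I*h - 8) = (h^2 + h*(-8 + 6*I) - 48*I)/(h^2 + 2*I*h + 8)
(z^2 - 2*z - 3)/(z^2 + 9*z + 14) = (z^2 - 2*z - 3)/(z^2 + 9*z + 14)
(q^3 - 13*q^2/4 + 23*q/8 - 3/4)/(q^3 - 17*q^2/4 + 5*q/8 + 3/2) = (2*q^2 - 5*q + 2)/(2*q^2 - 7*q - 4)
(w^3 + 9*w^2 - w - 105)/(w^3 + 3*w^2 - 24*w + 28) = (w^2 + 2*w - 15)/(w^2 - 4*w + 4)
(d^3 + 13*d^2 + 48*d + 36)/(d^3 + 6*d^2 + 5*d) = (d^2 + 12*d + 36)/(d*(d + 5))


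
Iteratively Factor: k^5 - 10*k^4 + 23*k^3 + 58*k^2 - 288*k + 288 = (k - 4)*(k^4 - 6*k^3 - k^2 + 54*k - 72) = (k - 4)^2*(k^3 - 2*k^2 - 9*k + 18) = (k - 4)^2*(k - 2)*(k^2 - 9) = (k - 4)^2*(k - 2)*(k + 3)*(k - 3)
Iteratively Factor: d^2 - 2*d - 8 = (d + 2)*(d - 4)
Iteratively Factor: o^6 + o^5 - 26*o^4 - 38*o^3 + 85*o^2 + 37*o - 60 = (o + 3)*(o^5 - 2*o^4 - 20*o^3 + 22*o^2 + 19*o - 20) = (o - 1)*(o + 3)*(o^4 - o^3 - 21*o^2 + o + 20) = (o - 1)*(o + 3)*(o + 4)*(o^3 - 5*o^2 - o + 5) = (o - 1)^2*(o + 3)*(o + 4)*(o^2 - 4*o - 5) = (o - 1)^2*(o + 1)*(o + 3)*(o + 4)*(o - 5)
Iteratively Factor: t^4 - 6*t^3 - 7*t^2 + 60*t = (t - 4)*(t^3 - 2*t^2 - 15*t) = (t - 4)*(t + 3)*(t^2 - 5*t) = (t - 5)*(t - 4)*(t + 3)*(t)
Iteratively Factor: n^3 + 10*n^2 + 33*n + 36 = (n + 3)*(n^2 + 7*n + 12) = (n + 3)*(n + 4)*(n + 3)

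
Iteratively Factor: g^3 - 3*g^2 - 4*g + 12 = (g - 3)*(g^2 - 4) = (g - 3)*(g + 2)*(g - 2)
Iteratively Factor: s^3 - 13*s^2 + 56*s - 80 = (s - 4)*(s^2 - 9*s + 20) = (s - 5)*(s - 4)*(s - 4)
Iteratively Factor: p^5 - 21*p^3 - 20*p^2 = (p)*(p^4 - 21*p^2 - 20*p) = p*(p - 5)*(p^3 + 5*p^2 + 4*p) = p^2*(p - 5)*(p^2 + 5*p + 4) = p^2*(p - 5)*(p + 4)*(p + 1)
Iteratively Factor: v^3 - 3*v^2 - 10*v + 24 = (v - 2)*(v^2 - v - 12) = (v - 2)*(v + 3)*(v - 4)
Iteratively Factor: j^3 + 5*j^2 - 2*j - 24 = (j - 2)*(j^2 + 7*j + 12) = (j - 2)*(j + 4)*(j + 3)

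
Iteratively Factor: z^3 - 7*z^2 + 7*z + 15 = (z + 1)*(z^2 - 8*z + 15) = (z - 5)*(z + 1)*(z - 3)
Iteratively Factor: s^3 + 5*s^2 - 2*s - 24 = (s - 2)*(s^2 + 7*s + 12) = (s - 2)*(s + 3)*(s + 4)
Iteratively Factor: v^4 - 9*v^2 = (v)*(v^3 - 9*v) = v*(v - 3)*(v^2 + 3*v) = v^2*(v - 3)*(v + 3)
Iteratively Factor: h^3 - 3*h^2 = (h)*(h^2 - 3*h) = h^2*(h - 3)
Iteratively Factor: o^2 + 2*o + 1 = (o + 1)*(o + 1)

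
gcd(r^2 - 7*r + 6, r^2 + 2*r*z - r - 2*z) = r - 1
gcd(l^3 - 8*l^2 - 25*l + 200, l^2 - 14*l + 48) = l - 8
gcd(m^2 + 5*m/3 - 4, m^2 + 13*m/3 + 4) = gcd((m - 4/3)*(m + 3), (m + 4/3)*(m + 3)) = m + 3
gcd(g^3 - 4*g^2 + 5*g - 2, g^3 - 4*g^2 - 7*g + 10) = g - 1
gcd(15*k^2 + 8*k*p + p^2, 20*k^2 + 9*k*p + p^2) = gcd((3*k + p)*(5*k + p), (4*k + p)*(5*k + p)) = 5*k + p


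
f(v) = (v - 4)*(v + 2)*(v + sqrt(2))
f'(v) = (v - 4)*(v + 2) + (v - 4)*(v + sqrt(2)) + (v + 2)*(v + sqrt(2)) = 3*v^2 - 4*v + 2*sqrt(2)*v - 8 - 2*sqrt(2)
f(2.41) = -26.82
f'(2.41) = 3.77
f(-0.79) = -3.62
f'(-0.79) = -8.03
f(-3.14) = -14.05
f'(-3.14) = 22.43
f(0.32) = -14.81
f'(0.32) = -10.90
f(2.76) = -24.64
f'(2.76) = 8.79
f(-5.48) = -134.13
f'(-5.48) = 85.68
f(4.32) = 11.60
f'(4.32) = 40.10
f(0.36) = -15.24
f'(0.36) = -10.86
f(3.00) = -22.07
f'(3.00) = 12.66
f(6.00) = 118.63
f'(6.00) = 90.14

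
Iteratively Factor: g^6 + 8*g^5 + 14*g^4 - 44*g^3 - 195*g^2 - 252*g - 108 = (g + 2)*(g^5 + 6*g^4 + 2*g^3 - 48*g^2 - 99*g - 54) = (g + 2)^2*(g^4 + 4*g^3 - 6*g^2 - 36*g - 27) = (g + 1)*(g + 2)^2*(g^3 + 3*g^2 - 9*g - 27) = (g + 1)*(g + 2)^2*(g + 3)*(g^2 - 9) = (g + 1)*(g + 2)^2*(g + 3)^2*(g - 3)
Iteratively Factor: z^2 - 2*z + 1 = (z - 1)*(z - 1)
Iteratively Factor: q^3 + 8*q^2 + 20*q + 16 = (q + 2)*(q^2 + 6*q + 8) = (q + 2)*(q + 4)*(q + 2)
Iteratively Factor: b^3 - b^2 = (b)*(b^2 - b) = b*(b - 1)*(b)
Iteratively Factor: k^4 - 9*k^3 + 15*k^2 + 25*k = (k + 1)*(k^3 - 10*k^2 + 25*k) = (k - 5)*(k + 1)*(k^2 - 5*k) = k*(k - 5)*(k + 1)*(k - 5)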